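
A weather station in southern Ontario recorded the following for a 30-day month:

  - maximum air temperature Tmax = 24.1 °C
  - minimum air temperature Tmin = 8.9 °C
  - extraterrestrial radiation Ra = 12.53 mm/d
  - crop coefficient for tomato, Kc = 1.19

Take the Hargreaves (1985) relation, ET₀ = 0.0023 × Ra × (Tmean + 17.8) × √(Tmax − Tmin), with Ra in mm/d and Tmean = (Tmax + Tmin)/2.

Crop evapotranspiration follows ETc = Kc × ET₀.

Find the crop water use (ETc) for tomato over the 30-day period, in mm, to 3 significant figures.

Tmean = (24.1 + 8.9)/2 = 16.50 °C
ET₀ = 0.0023 × 12.53 × (16.50 + 17.8) × √15.2 = 0.0023 × 12.53 × 34.30 × 3.8987 = 3.8538 mm/d
ETc = Kc × ET₀ = 1.19 × 3.8538 = 4.5860 mm/d
Over 30 days: 4.5860 × 30 = 137.580 mm

138 mm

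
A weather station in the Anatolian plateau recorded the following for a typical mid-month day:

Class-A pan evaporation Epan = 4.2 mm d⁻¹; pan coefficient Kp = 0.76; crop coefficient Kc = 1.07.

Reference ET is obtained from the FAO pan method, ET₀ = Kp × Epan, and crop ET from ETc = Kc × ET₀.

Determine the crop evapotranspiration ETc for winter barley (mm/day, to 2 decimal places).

3.42 mm/day

ET₀ = 0.76 × 4.2 = 3.1920 mm/d
ETc = Kc × ET₀ = 1.07 × 3.1920 = 3.4154 mm/d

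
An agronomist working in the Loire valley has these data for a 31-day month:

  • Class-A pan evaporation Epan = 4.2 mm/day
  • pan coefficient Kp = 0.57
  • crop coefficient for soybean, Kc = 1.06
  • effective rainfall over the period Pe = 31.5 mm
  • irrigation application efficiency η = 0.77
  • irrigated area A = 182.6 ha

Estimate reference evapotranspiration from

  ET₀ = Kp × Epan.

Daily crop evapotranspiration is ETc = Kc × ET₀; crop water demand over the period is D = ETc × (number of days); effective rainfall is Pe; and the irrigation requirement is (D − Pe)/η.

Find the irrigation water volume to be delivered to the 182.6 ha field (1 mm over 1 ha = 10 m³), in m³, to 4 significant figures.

111900 m³

ET₀ = 0.57 × 4.2 = 2.3940 mm/d
ETc = Kc × ET₀ = 1.06 × 2.3940 = 2.5376 mm/d
Crop demand D = ETc × 31 d = 2.5376 × 31 = 78.666 mm
D − Pe = 78.666 − 31.5 = 47.166 mm
Gross irrigation = 47.166 / 0.77 = 61.255 mm
Volume = 61.255 mm × 182.6 ha × 10 = 111851.6 m³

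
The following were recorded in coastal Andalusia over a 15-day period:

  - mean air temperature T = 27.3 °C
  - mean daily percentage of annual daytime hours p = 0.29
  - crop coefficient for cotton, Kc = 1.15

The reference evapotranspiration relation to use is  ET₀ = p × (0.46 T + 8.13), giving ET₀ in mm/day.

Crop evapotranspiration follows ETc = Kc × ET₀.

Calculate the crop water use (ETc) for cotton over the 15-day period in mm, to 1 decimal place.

ET₀ = 0.29 × (0.46 × 27.3 + 8.13) = 0.29 × 20.688 = 5.9995 mm/d
ETc = Kc × ET₀ = 1.15 × 5.9995 = 6.8994 mm/d
Over 15 days: 6.8994 × 15 = 103.491 mm

103.5 mm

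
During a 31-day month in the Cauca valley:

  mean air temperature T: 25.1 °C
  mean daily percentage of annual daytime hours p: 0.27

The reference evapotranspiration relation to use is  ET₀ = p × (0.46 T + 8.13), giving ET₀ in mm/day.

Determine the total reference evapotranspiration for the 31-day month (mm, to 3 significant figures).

ET₀ = 0.27 × (0.46 × 25.1 + 8.13) = 0.27 × 19.676 = 5.3125 mm/d
Monthly total = 5.3125 × 31 = 164.688 mm

165 mm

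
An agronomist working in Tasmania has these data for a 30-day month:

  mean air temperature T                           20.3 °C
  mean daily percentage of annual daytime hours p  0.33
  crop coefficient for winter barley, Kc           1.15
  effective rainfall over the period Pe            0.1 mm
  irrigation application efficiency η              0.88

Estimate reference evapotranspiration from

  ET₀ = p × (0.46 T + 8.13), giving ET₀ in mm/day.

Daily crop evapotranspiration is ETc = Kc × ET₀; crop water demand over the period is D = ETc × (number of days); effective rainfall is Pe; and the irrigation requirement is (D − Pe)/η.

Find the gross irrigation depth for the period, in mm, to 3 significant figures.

ET₀ = 0.33 × (0.46 × 20.3 + 8.13) = 0.33 × 17.468 = 5.7644 mm/d
ETc = Kc × ET₀ = 1.15 × 5.7644 = 6.6291 mm/d
Crop demand D = ETc × 30 d = 6.6291 × 30 = 198.873 mm
D − Pe = 198.873 − 0.1 = 198.773 mm
Gross irrigation = 198.773 / 0.88 = 225.878 mm

226 mm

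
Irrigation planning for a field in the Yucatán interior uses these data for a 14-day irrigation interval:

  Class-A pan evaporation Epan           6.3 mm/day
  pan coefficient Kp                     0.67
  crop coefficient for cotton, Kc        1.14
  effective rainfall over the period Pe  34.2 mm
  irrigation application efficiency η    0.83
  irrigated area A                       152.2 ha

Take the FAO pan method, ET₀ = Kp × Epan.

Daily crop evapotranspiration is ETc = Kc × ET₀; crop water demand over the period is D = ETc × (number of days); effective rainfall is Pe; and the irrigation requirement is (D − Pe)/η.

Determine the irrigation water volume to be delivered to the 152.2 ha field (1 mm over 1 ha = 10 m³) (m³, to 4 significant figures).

ET₀ = 0.67 × 6.3 = 4.2210 mm/d
ETc = Kc × ET₀ = 1.14 × 4.2210 = 4.8119 mm/d
Crop demand D = ETc × 14 d = 4.8119 × 14 = 67.367 mm
D − Pe = 67.367 − 34.2 = 33.167 mm
Gross irrigation = 33.167 / 0.83 = 39.960 mm
Volume = 39.960 mm × 152.2 ha × 10 = 60819.1 m³

60820 m³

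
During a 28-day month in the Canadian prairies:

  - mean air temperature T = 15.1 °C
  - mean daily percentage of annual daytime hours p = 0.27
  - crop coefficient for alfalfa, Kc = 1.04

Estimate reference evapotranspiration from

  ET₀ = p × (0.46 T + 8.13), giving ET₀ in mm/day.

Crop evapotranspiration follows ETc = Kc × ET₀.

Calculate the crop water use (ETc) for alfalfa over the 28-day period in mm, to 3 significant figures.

119 mm

ET₀ = 0.27 × (0.46 × 15.1 + 8.13) = 0.27 × 15.076 = 4.0705 mm/d
ETc = Kc × ET₀ = 1.04 × 4.0705 = 4.2333 mm/d
Over 28 days: 4.2333 × 28 = 118.532 mm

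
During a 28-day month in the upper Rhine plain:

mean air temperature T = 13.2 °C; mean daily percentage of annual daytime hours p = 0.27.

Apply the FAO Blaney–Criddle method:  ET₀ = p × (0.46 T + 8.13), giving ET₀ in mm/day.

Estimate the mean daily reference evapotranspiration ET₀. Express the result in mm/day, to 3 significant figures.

ET₀ = 0.27 × (0.46 × 13.2 + 8.13) = 0.27 × 14.202 = 3.8345 mm/d

3.83 mm/day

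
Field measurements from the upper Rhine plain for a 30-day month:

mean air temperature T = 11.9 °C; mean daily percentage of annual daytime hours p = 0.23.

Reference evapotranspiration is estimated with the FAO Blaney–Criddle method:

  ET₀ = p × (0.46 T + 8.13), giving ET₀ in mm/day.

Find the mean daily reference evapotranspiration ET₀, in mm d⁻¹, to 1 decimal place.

3.1 mm d⁻¹

ET₀ = 0.23 × (0.46 × 11.9 + 8.13) = 0.23 × 13.604 = 3.1289 mm/d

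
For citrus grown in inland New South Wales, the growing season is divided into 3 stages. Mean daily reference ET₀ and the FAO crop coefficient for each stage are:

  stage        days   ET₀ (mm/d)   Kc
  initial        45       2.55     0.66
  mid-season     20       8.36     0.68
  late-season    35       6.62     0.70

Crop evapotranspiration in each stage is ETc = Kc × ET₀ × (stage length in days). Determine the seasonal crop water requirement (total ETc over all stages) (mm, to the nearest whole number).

352 mm

initial: 0.66 × 2.55 × 45 = 75.74 mm
mid-season: 0.68 × 8.36 × 20 = 113.70 mm
late-season: 0.70 × 6.62 × 35 = 162.19 mm
Seasonal total = 351.63 mm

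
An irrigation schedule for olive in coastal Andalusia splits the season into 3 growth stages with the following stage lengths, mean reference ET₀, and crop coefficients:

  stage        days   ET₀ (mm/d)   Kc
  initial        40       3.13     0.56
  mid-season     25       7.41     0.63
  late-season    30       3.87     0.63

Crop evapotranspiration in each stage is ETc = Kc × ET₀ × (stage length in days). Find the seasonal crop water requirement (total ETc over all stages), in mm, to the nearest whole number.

260 mm

initial: 0.56 × 3.13 × 40 = 70.11 mm
mid-season: 0.63 × 7.41 × 25 = 116.71 mm
late-season: 0.63 × 3.87 × 30 = 73.14 mm
Seasonal total = 259.96 mm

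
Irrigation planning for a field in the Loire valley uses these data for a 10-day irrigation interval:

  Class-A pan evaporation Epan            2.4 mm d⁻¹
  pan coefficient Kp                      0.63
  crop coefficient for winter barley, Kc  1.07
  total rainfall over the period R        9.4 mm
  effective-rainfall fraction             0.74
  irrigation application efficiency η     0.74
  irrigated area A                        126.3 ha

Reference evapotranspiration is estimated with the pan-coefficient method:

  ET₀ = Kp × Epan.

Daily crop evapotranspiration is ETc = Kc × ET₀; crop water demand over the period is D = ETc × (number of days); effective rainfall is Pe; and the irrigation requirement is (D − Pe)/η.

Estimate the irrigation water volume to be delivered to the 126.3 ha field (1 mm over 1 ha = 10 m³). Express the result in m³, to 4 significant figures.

ET₀ = 0.63 × 2.4 = 1.5120 mm/d
ETc = Kc × ET₀ = 1.07 × 1.5120 = 1.6178 mm/d
Crop demand D = ETc × 10 d = 1.6178 × 10 = 16.178 mm
Pe = 0.74 × 9.4 = 6.956 mm
D − Pe = 16.178 − 6.956 = 9.222 mm
Gross irrigation = 9.222 / 0.74 = 12.462 mm
Volume = 12.462 mm × 126.3 ha × 10 = 15739.5 m³

15740 m³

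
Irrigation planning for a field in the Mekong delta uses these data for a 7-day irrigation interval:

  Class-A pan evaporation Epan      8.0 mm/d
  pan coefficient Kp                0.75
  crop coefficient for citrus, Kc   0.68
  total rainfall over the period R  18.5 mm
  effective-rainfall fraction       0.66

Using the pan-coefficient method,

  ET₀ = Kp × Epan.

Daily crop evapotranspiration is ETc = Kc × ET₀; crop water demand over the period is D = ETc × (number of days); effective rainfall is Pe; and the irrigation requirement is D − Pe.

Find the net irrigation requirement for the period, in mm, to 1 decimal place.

16.4 mm

ET₀ = 0.75 × 8.0 = 6.0000 mm/d
ETc = Kc × ET₀ = 0.68 × 6.0000 = 4.0800 mm/d
Crop demand D = ETc × 7 d = 4.0800 × 7 = 28.560 mm
Pe = 0.66 × 18.5 = 12.210 mm
D − Pe = 28.560 − 12.210 = 16.350 mm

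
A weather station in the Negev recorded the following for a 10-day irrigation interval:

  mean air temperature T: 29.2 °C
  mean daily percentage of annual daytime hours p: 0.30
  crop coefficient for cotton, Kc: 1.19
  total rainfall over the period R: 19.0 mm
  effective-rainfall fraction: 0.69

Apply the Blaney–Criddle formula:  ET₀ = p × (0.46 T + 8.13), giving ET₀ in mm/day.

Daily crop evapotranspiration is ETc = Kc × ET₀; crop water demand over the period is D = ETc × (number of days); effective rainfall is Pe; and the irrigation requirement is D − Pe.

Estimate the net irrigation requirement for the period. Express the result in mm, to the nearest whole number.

ET₀ = 0.30 × (0.46 × 29.2 + 8.13) = 0.30 × 21.562 = 6.4686 mm/d
ETc = Kc × ET₀ = 1.19 × 6.4686 = 7.6976 mm/d
Crop demand D = ETc × 10 d = 7.6976 × 10 = 76.976 mm
Pe = 0.69 × 19.0 = 13.110 mm
D − Pe = 76.976 − 13.110 = 63.866 mm

64 mm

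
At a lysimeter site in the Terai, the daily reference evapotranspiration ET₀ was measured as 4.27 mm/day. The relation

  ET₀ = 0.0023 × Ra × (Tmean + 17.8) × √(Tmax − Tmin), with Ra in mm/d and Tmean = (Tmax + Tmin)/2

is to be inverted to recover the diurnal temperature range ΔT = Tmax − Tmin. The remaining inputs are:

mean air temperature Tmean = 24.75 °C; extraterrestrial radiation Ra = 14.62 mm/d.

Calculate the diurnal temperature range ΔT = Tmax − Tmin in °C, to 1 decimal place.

√ΔT = ET₀ / [0.0023 × Ra × (Tmean+17.8)] = 4.27 / (0.0023 × 14.62 × 42.55) = 2.9844
ΔT = 2.9844² = 8.907 °C

8.9 °C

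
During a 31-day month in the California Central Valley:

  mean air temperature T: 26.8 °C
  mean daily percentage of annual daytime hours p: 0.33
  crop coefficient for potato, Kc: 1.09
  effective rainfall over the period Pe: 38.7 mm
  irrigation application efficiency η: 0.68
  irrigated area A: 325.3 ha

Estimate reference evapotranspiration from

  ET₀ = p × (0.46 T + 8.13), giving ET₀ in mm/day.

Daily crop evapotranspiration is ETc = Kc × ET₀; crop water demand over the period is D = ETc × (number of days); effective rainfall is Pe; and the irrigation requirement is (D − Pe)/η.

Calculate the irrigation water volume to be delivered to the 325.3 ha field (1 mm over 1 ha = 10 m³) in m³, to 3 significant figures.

906000 m³

ET₀ = 0.33 × (0.46 × 26.8 + 8.13) = 0.33 × 20.458 = 6.7511 mm/d
ETc = Kc × ET₀ = 1.09 × 6.7511 = 7.3587 mm/d
Crop demand D = ETc × 31 d = 7.3587 × 31 = 228.120 mm
D − Pe = 228.120 − 38.7 = 189.420 mm
Gross irrigation = 189.420 / 0.68 = 278.559 mm
Volume = 278.559 mm × 325.3 ha × 10 = 906152.4 m³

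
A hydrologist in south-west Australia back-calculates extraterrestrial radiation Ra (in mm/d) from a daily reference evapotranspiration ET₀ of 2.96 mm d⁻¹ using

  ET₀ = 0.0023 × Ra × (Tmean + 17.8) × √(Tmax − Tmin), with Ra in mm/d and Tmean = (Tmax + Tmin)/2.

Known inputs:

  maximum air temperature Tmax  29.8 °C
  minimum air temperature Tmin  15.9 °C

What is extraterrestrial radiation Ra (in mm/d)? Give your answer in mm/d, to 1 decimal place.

Tmean = 22.85 °C; √ΔT = 3.7283
Ra = ET₀ / [0.0023 × (Tmean+17.8) × √ΔT] = 2.96 / (0.0023 × 40.65 × 3.7283) = 8.492 mm/d

8.5 mm/d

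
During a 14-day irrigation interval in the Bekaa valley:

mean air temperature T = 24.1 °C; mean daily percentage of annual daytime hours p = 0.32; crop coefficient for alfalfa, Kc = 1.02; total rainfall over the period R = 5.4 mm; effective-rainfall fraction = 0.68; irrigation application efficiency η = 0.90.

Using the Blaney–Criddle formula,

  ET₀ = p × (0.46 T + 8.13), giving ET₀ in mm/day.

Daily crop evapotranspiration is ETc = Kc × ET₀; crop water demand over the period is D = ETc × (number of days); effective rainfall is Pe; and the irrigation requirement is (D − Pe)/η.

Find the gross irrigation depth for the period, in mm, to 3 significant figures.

ET₀ = 0.32 × (0.46 × 24.1 + 8.13) = 0.32 × 19.216 = 6.1491 mm/d
ETc = Kc × ET₀ = 1.02 × 6.1491 = 6.2721 mm/d
Crop demand D = ETc × 14 d = 6.2721 × 14 = 87.809 mm
Pe = 0.68 × 5.4 = 3.672 mm
D − Pe = 87.809 − 3.672 = 84.137 mm
Gross irrigation = 84.137 / 0.90 = 93.486 mm

93.5 mm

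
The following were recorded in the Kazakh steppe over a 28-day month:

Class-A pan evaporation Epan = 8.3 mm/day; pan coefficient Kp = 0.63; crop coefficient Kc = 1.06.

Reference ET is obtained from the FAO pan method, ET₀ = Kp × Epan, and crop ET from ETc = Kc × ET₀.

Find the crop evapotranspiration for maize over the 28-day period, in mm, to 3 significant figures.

155 mm

ET₀ = 0.63 × 8.3 = 5.2290 mm/d
ETc = Kc × ET₀ = 1.06 × 5.2290 = 5.5427 mm/d
Over 28 days: 5.5427 × 28 = 155.196 mm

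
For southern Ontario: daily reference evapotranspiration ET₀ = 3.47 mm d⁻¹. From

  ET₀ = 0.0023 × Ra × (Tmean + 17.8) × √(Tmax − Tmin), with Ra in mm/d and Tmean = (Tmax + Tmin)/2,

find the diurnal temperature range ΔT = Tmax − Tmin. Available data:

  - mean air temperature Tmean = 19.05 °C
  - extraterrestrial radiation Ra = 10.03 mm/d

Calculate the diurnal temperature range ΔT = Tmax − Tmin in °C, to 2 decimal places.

16.66 °C

√ΔT = ET₀ / [0.0023 × Ra × (Tmean+17.8)] = 3.47 / (0.0023 × 10.03 × 36.85) = 4.0819
ΔT = 4.0819² = 16.662 °C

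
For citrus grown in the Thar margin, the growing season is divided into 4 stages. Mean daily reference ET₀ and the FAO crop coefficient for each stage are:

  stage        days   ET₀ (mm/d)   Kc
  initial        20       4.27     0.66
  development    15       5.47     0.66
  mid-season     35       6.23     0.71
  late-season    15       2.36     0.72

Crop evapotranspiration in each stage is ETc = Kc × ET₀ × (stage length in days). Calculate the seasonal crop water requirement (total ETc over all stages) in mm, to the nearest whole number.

291 mm

initial: 0.66 × 4.27 × 20 = 56.36 mm
development: 0.66 × 5.47 × 15 = 54.15 mm
mid-season: 0.71 × 6.23 × 35 = 154.82 mm
late-season: 0.72 × 2.36 × 15 = 25.49 mm
Seasonal total = 290.82 mm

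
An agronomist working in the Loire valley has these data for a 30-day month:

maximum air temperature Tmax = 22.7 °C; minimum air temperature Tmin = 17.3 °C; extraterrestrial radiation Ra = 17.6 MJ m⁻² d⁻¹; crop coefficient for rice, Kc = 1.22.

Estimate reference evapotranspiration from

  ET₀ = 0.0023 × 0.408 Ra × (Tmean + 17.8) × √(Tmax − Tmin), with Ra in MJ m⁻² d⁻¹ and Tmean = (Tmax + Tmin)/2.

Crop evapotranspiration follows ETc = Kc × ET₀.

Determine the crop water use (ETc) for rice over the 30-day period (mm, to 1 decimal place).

Tmean = (22.7 + 17.3)/2 = 20.00 °C
0.408 Ra = 0.408 × 17.6 = 7.1808 mm/d equivalent
ET₀ = 0.0023 × 7.1808 × (20.00 + 17.8) × √5.4 = 0.0023 × 7.1808 × 37.80 × 2.3238 = 1.4507 mm/d
ETc = Kc × ET₀ = 1.22 × 1.4507 = 1.7699 mm/d
Over 30 days: 1.7699 × 30 = 53.097 mm

53.1 mm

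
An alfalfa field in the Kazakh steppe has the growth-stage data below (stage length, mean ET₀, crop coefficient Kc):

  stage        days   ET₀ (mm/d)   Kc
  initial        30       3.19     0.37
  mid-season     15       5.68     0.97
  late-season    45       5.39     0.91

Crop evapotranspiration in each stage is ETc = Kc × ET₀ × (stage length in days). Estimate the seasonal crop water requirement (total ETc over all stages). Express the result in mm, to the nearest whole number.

339 mm

initial: 0.37 × 3.19 × 30 = 35.41 mm
mid-season: 0.97 × 5.68 × 15 = 82.64 mm
late-season: 0.91 × 5.39 × 45 = 220.72 mm
Seasonal total = 338.77 mm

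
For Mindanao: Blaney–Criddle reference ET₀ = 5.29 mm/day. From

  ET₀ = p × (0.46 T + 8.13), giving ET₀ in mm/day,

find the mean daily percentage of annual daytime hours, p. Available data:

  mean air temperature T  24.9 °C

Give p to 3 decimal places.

p = ET₀ / (0.46 T + 8.13) = 5.29 / (0.46 × 24.9 + 8.13) = 5.29 / 19.584 = 0.2701

0.270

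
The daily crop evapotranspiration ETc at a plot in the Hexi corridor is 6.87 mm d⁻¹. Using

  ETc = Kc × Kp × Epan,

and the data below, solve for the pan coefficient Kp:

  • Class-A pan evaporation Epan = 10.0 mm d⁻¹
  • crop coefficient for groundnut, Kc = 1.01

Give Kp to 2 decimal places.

ETc = Kc × Kp × Epan  ⇒  Kp = ETc / (Kc × Epan)
Kp = 6.87 / (1.01 × 10.0) = 6.87 / 10.100 = 0.6802

0.68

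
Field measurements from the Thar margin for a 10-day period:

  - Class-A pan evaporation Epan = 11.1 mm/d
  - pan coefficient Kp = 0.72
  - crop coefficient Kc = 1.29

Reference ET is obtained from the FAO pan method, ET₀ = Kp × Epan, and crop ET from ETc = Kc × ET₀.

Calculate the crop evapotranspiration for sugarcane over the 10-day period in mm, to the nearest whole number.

ET₀ = 0.72 × 11.1 = 7.9920 mm/d
ETc = Kc × ET₀ = 1.29 × 7.9920 = 10.3097 mm/d
Over 10 days: 10.3097 × 10 = 103.097 mm

103 mm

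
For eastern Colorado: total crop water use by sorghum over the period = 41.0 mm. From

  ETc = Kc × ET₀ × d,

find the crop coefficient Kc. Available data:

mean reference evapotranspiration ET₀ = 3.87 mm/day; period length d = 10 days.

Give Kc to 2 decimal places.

ETc = Kc × ET₀ × d  ⇒  Kc = ETc / (ET₀ × d)
Kc = 41.0 / (3.87 × 10) = 41.0 / 38.70 = 1.0594

1.06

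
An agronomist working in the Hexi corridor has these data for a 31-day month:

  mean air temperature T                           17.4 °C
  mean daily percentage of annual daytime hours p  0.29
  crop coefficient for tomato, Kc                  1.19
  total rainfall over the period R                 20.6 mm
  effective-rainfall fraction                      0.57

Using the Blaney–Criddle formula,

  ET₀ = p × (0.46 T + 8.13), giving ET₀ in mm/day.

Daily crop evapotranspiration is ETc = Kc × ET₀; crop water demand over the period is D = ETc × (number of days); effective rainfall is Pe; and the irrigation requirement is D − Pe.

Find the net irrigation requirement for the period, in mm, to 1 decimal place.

160.9 mm

ET₀ = 0.29 × (0.46 × 17.4 + 8.13) = 0.29 × 16.134 = 4.6789 mm/d
ETc = Kc × ET₀ = 1.19 × 4.6789 = 5.5679 mm/d
Crop demand D = ETc × 31 d = 5.5679 × 31 = 172.605 mm
Pe = 0.57 × 20.6 = 11.742 mm
D − Pe = 172.605 − 11.742 = 160.863 mm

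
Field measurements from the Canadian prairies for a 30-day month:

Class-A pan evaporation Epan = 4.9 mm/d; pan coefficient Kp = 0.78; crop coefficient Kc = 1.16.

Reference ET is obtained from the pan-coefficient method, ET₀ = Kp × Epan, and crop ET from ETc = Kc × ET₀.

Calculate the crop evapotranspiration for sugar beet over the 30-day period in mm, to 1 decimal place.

ET₀ = 0.78 × 4.9 = 3.8220 mm/d
ETc = Kc × ET₀ = 1.16 × 3.8220 = 4.4335 mm/d
Over 30 days: 4.4335 × 30 = 133.005 mm

133.0 mm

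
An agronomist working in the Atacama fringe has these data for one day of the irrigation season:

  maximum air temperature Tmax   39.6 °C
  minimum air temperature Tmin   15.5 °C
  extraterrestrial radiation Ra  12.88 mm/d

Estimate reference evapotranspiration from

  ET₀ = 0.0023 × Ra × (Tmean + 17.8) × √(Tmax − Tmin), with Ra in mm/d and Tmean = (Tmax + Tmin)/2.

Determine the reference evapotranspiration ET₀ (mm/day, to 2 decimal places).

Tmean = (39.6 + 15.5)/2 = 27.55 °C
ET₀ = 0.0023 × 12.88 × (27.55 + 17.8) × √24.1 = 0.0023 × 12.88 × 45.35 × 4.9092 = 6.5953 mm/d

6.60 mm/day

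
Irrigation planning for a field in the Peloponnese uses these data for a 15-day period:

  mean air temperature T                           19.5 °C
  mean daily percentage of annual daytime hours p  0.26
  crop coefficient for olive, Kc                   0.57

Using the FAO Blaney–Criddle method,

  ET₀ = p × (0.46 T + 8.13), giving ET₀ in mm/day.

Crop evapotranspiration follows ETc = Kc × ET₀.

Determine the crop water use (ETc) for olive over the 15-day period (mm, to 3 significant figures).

38.0 mm

ET₀ = 0.26 × (0.46 × 19.5 + 8.13) = 0.26 × 17.100 = 4.4460 mm/d
ETc = Kc × ET₀ = 0.57 × 4.4460 = 2.5342 mm/d
Over 15 days: 2.5342 × 15 = 38.013 mm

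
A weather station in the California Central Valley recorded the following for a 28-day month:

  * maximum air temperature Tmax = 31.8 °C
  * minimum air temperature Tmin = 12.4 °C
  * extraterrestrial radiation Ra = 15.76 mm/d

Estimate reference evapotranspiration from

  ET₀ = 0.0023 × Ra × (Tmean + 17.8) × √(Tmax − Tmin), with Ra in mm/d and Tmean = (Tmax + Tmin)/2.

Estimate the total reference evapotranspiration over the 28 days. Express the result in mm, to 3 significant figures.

178 mm

Tmean = (31.8 + 12.4)/2 = 22.10 °C
ET₀ = 0.0023 × 15.76 × (22.10 + 17.8) × √19.4 = 0.0023 × 15.76 × 39.90 × 4.4045 = 6.3702 mm/d
Over 28 days: 6.3702 × 28 = 178.366 mm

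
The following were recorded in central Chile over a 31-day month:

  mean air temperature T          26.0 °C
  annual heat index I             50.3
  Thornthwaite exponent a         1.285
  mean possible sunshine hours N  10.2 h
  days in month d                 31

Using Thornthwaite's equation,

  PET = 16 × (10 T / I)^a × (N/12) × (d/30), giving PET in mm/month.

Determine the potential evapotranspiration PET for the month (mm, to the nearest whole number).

10T/I = 10 × 26.0 / 50.3 = 5.1690
(10T/I)^a = 5.1690^1.285 = 8.2552
Uncorrected PET = 16 × 8.2552 = 132.083 mm
Correction = (N/12)(d/30) = (10.2/12)(31/30) = 0.8783
PET = 132.083 × 0.8783 = 116.008 mm/month

116 mm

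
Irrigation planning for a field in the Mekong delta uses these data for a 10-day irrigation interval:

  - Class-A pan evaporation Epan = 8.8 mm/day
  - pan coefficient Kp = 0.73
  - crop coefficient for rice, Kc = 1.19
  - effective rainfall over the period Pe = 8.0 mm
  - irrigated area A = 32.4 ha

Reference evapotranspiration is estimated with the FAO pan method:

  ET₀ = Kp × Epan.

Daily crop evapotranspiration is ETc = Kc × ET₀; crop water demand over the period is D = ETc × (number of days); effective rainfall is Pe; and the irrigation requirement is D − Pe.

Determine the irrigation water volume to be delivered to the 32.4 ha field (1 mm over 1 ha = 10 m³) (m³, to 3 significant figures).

22200 m³

ET₀ = 0.73 × 8.8 = 6.4240 mm/d
ETc = Kc × ET₀ = 1.19 × 6.4240 = 7.6446 mm/d
Crop demand D = ETc × 10 d = 7.6446 × 10 = 76.446 mm
D − Pe = 76.446 − 8.0 = 68.446 mm
Volume = 68.446 mm × 32.4 ha × 10 = 22176.5 m³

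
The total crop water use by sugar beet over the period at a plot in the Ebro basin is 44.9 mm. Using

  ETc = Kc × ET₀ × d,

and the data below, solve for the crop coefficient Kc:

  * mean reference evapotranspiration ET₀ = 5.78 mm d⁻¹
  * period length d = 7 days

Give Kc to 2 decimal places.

1.11

ETc = Kc × ET₀ × d  ⇒  Kc = ETc / (ET₀ × d)
Kc = 44.9 / (5.78 × 7) = 44.9 / 40.46 = 1.1097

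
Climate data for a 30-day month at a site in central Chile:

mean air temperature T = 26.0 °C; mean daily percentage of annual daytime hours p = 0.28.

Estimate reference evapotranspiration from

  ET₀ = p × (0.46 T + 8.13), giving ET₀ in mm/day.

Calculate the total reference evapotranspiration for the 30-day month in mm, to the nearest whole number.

169 mm

ET₀ = 0.28 × (0.46 × 26.0 + 8.13) = 0.28 × 20.090 = 5.6252 mm/d
Monthly total = 5.6252 × 30 = 168.756 mm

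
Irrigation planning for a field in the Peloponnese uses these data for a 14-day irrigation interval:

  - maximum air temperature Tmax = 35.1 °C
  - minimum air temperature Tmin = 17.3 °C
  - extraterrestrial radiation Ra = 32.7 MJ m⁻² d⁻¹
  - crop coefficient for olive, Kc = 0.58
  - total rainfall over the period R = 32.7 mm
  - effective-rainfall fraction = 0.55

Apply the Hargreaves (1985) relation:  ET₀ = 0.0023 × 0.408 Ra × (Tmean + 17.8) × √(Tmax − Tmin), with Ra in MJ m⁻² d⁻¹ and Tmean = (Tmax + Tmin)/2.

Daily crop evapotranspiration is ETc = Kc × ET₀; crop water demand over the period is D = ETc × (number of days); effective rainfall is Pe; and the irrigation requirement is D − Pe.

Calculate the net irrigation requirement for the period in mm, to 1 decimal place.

28.3 mm

Tmean = (35.1 + 17.3)/2 = 26.20 °C
0.408 Ra = 0.408 × 32.7 = 13.3416 mm/d equivalent
ET₀ = 0.0023 × 13.3416 × (26.20 + 17.8) × √17.8 = 0.0023 × 13.3416 × 44.00 × 4.2190 = 5.6964 mm/d
ETc = Kc × ET₀ = 0.58 × 5.6964 = 3.3039 mm/d
Crop demand D = ETc × 14 d = 3.3039 × 14 = 46.255 mm
Pe = 0.55 × 32.7 = 17.985 mm
D − Pe = 46.255 − 17.985 = 28.270 mm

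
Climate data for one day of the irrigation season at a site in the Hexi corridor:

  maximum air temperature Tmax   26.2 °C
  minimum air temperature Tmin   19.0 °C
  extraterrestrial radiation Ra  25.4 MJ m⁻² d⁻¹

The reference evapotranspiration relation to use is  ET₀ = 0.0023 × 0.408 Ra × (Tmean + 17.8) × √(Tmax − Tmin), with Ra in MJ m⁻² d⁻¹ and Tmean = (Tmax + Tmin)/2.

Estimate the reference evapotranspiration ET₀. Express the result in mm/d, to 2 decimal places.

2.58 mm/d

Tmean = (26.2 + 19.0)/2 = 22.60 °C
0.408 Ra = 0.408 × 25.4 = 10.3632 mm/d equivalent
ET₀ = 0.0023 × 10.3632 × (22.60 + 17.8) × √7.2 = 0.0023 × 10.3632 × 40.40 × 2.6833 = 2.5839 mm/d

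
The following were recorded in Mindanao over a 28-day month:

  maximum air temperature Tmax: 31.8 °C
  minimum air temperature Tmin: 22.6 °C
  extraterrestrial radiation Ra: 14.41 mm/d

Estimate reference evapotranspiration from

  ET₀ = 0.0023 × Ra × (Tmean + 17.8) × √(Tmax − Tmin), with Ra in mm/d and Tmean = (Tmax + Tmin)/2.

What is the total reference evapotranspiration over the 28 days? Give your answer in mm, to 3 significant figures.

127 mm

Tmean = (31.8 + 22.6)/2 = 27.20 °C
ET₀ = 0.0023 × 14.41 × (27.20 + 17.8) × √9.2 = 0.0023 × 14.41 × 45.00 × 3.0332 = 4.5238 mm/d
Over 28 days: 4.5238 × 28 = 126.666 mm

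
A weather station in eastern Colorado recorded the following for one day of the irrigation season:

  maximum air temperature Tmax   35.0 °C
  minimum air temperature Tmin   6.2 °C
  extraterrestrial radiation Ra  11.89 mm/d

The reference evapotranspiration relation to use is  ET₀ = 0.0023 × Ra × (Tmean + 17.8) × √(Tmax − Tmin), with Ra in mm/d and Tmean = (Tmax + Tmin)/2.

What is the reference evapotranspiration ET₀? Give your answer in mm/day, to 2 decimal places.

5.64 mm/day

Tmean = (35.0 + 6.2)/2 = 20.60 °C
ET₀ = 0.0023 × 11.89 × (20.60 + 17.8) × √28.8 = 0.0023 × 11.89 × 38.40 × 5.3666 = 5.6356 mm/d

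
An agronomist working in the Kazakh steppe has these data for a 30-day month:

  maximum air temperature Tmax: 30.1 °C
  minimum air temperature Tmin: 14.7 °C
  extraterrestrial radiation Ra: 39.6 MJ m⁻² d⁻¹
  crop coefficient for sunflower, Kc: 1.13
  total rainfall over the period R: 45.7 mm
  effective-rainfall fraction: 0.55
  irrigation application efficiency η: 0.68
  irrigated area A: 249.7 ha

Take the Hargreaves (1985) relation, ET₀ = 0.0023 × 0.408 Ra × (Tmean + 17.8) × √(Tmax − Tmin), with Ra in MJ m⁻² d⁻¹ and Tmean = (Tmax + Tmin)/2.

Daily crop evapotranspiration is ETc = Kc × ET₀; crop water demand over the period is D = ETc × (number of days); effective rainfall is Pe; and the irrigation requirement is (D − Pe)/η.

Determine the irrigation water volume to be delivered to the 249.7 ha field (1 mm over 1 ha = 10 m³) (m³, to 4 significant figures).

637500 m³

Tmean = (30.1 + 14.7)/2 = 22.40 °C
0.408 Ra = 0.408 × 39.6 = 16.1568 mm/d equivalent
ET₀ = 0.0023 × 16.1568 × (22.40 + 17.8) × √15.4 = 0.0023 × 16.1568 × 40.20 × 3.9243 = 5.8623 mm/d
ETc = Kc × ET₀ = 1.13 × 5.8623 = 6.6244 mm/d
Crop demand D = ETc × 30 d = 6.6244 × 30 = 198.732 mm
Pe = 0.55 × 45.7 = 25.135 mm
D − Pe = 198.732 − 25.135 = 173.597 mm
Gross irrigation = 173.597 / 0.68 = 255.290 mm
Volume = 255.290 mm × 249.7 ha × 10 = 637459.1 m³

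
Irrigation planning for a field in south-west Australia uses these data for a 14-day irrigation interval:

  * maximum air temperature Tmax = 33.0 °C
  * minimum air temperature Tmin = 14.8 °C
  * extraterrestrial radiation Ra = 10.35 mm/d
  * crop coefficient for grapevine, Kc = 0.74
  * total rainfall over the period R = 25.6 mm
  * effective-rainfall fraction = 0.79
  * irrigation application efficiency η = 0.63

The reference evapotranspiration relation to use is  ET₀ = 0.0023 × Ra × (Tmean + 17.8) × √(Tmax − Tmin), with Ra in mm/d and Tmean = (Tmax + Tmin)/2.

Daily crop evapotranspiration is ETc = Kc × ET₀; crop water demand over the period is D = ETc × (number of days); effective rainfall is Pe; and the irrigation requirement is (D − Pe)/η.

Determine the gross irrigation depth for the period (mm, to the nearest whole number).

Tmean = (33.0 + 14.8)/2 = 23.90 °C
ET₀ = 0.0023 × 10.35 × (23.90 + 17.8) × √18.2 = 0.0023 × 10.35 × 41.70 × 4.2661 = 4.2348 mm/d
ETc = Kc × ET₀ = 0.74 × 4.2348 = 3.1338 mm/d
Crop demand D = ETc × 14 d = 3.1338 × 14 = 43.873 mm
Pe = 0.79 × 25.6 = 20.224 mm
D − Pe = 43.873 − 20.224 = 23.649 mm
Gross irrigation = 23.649 / 0.63 = 37.538 mm

38 mm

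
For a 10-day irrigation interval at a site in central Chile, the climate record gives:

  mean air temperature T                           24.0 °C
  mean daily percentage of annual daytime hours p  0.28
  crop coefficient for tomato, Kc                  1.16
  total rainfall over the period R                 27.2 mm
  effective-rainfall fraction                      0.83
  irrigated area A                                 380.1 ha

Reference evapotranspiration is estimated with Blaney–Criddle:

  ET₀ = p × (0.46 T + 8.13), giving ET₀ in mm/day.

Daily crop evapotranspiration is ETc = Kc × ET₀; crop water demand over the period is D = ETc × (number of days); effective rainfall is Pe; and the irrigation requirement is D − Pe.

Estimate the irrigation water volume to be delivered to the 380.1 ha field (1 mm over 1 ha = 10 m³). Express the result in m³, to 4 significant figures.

ET₀ = 0.28 × (0.46 × 24.0 + 8.13) = 0.28 × 19.170 = 5.3676 mm/d
ETc = Kc × ET₀ = 1.16 × 5.3676 = 6.2264 mm/d
Crop demand D = ETc × 10 d = 6.2264 × 10 = 62.264 mm
Pe = 0.83 × 27.2 = 22.576 mm
D − Pe = 62.264 − 22.576 = 39.688 mm
Volume = 39.688 mm × 380.1 ha × 10 = 150854.1 m³

150900 m³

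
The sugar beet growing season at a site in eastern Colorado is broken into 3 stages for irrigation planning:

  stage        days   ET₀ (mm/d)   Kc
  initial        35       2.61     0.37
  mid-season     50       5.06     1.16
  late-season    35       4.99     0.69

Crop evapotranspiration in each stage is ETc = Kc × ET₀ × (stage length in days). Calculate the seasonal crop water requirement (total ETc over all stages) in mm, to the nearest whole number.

448 mm

initial: 0.37 × 2.61 × 35 = 33.80 mm
mid-season: 1.16 × 5.06 × 50 = 293.48 mm
late-season: 0.69 × 4.99 × 35 = 120.51 mm
Seasonal total = 447.79 mm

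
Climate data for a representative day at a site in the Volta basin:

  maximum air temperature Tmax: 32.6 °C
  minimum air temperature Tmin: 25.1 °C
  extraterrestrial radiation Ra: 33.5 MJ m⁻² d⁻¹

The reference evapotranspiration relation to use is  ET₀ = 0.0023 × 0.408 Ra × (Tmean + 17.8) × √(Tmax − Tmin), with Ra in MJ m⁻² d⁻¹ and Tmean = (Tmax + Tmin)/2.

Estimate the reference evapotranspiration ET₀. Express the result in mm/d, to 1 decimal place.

Tmean = (32.6 + 25.1)/2 = 28.85 °C
0.408 Ra = 0.408 × 33.5 = 13.6680 mm/d equivalent
ET₀ = 0.0023 × 13.6680 × (28.85 + 17.8) × √7.5 = 0.0023 × 13.6680 × 46.65 × 2.7386 = 4.0162 mm/d

4.0 mm/d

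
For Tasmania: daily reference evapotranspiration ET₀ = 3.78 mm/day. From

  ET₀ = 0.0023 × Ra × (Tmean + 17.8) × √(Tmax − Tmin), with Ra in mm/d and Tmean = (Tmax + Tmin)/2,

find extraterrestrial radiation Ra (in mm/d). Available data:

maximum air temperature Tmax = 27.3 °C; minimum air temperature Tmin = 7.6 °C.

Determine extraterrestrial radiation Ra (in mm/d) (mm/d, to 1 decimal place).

Tmean = 17.45 °C; √ΔT = 4.4385
Ra = ET₀ / [0.0023 × (Tmean+17.8) × √ΔT] = 3.78 / (0.0023 × 35.25 × 4.4385) = 10.504 mm/d

10.5 mm/d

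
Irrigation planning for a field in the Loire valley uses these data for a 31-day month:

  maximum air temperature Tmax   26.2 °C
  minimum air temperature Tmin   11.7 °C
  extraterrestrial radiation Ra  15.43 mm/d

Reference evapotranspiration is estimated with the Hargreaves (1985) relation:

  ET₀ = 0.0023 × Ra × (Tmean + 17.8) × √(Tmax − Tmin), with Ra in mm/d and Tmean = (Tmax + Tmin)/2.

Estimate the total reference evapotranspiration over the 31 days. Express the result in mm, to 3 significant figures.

154 mm

Tmean = (26.2 + 11.7)/2 = 18.95 °C
ET₀ = 0.0023 × 15.43 × (18.95 + 17.8) × √14.5 = 0.0023 × 15.43 × 36.75 × 3.8079 = 4.9663 mm/d
Over 31 days: 4.9663 × 31 = 153.955 mm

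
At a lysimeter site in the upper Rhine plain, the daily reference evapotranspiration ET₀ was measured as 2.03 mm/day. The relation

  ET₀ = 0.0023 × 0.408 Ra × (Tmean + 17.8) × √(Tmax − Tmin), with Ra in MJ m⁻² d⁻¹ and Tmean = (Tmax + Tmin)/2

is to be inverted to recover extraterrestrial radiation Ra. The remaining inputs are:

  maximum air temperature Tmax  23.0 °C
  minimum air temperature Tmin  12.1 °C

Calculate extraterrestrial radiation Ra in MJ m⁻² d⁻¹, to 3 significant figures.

Tmean = (23.0+12.1)/2 = 17.55 °C; ΔT = 10.9
Ra = ET₀ / [0.0023 × 0.408 × (Tmean+17.8) × √ΔT]
   = 2.03 / (0.0023 × 0.408 × 35.35 × 3.3015) = 18.536 MJ m⁻² d⁻¹

18.5 MJ m⁻² d⁻¹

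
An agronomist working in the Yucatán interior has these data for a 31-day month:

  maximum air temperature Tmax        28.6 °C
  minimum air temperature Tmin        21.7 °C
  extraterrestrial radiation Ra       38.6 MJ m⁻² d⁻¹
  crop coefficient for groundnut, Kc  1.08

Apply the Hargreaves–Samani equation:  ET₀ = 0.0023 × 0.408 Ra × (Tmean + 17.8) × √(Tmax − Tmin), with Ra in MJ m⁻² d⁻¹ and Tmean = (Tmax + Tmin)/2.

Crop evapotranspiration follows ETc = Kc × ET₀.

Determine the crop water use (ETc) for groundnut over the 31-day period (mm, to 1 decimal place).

136.8 mm

Tmean = (28.6 + 21.7)/2 = 25.15 °C
0.408 Ra = 0.408 × 38.6 = 15.7488 mm/d equivalent
ET₀ = 0.0023 × 15.7488 × (25.15 + 17.8) × √6.9 = 0.0023 × 15.7488 × 42.95 × 2.6268 = 4.0866 mm/d
ETc = Kc × ET₀ = 1.08 × 4.0866 = 4.4135 mm/d
Over 31 days: 4.4135 × 31 = 136.819 mm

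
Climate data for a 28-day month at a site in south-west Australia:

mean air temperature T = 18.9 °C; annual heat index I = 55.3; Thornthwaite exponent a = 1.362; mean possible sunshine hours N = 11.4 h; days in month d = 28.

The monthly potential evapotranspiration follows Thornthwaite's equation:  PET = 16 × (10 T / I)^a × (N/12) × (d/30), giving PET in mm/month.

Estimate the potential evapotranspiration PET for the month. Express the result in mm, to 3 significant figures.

75.7 mm

10T/I = 10 × 18.9 / 55.3 = 3.4177
(10T/I)^a = 3.4177^1.362 = 5.3327
Uncorrected PET = 16 × 5.3327 = 85.323 mm
Correction = (N/12)(d/30) = (11.4/12)(28/30) = 0.8867
PET = 85.323 × 0.8867 = 75.656 mm/month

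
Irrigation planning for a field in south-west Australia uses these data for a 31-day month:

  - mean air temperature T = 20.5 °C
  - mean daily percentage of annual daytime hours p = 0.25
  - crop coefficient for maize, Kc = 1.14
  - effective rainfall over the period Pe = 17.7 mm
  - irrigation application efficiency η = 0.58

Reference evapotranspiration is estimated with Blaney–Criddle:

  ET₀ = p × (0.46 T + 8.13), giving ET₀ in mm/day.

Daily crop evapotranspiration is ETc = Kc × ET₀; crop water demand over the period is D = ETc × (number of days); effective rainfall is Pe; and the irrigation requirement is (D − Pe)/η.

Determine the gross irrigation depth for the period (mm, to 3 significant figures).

ET₀ = 0.25 × (0.46 × 20.5 + 8.13) = 0.25 × 17.560 = 4.3900 mm/d
ETc = Kc × ET₀ = 1.14 × 4.3900 = 5.0046 mm/d
Crop demand D = ETc × 31 d = 5.0046 × 31 = 155.143 mm
D − Pe = 155.143 − 17.7 = 137.443 mm
Gross irrigation = 137.443 / 0.58 = 236.971 mm

237 mm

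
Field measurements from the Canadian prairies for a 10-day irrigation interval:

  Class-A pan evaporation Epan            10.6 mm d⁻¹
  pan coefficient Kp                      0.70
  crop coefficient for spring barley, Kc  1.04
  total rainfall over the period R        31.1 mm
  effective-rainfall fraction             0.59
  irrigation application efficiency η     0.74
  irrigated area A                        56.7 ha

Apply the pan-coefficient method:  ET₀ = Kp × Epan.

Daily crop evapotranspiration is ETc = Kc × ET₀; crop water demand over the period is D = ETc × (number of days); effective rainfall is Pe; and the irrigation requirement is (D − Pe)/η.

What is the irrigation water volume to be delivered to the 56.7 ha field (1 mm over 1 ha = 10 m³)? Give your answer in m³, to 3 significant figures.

45100 m³

ET₀ = 0.70 × 10.6 = 7.4200 mm/d
ETc = Kc × ET₀ = 1.04 × 7.4200 = 7.7168 mm/d
Crop demand D = ETc × 10 d = 7.7168 × 10 = 77.168 mm
Pe = 0.59 × 31.1 = 18.349 mm
D − Pe = 77.168 − 18.349 = 58.819 mm
Gross irrigation = 58.819 / 0.74 = 79.485 mm
Volume = 79.485 mm × 56.7 ha × 10 = 45068.0 m³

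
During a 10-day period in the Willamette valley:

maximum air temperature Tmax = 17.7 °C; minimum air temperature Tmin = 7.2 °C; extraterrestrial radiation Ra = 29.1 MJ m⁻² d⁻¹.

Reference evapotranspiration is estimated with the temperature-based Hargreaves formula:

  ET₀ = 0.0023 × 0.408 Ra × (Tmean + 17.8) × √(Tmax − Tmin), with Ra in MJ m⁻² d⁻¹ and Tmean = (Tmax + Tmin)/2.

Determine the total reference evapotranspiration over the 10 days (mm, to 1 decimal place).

Tmean = (17.7 + 7.2)/2 = 12.45 °C
0.408 Ra = 0.408 × 29.1 = 11.8728 mm/d equivalent
ET₀ = 0.0023 × 11.8728 × (12.45 + 17.8) × √10.5 = 0.0023 × 11.8728 × 30.25 × 3.2404 = 2.6767 mm/d
Over 10 days: 2.6767 × 10 = 26.767 mm

26.8 mm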